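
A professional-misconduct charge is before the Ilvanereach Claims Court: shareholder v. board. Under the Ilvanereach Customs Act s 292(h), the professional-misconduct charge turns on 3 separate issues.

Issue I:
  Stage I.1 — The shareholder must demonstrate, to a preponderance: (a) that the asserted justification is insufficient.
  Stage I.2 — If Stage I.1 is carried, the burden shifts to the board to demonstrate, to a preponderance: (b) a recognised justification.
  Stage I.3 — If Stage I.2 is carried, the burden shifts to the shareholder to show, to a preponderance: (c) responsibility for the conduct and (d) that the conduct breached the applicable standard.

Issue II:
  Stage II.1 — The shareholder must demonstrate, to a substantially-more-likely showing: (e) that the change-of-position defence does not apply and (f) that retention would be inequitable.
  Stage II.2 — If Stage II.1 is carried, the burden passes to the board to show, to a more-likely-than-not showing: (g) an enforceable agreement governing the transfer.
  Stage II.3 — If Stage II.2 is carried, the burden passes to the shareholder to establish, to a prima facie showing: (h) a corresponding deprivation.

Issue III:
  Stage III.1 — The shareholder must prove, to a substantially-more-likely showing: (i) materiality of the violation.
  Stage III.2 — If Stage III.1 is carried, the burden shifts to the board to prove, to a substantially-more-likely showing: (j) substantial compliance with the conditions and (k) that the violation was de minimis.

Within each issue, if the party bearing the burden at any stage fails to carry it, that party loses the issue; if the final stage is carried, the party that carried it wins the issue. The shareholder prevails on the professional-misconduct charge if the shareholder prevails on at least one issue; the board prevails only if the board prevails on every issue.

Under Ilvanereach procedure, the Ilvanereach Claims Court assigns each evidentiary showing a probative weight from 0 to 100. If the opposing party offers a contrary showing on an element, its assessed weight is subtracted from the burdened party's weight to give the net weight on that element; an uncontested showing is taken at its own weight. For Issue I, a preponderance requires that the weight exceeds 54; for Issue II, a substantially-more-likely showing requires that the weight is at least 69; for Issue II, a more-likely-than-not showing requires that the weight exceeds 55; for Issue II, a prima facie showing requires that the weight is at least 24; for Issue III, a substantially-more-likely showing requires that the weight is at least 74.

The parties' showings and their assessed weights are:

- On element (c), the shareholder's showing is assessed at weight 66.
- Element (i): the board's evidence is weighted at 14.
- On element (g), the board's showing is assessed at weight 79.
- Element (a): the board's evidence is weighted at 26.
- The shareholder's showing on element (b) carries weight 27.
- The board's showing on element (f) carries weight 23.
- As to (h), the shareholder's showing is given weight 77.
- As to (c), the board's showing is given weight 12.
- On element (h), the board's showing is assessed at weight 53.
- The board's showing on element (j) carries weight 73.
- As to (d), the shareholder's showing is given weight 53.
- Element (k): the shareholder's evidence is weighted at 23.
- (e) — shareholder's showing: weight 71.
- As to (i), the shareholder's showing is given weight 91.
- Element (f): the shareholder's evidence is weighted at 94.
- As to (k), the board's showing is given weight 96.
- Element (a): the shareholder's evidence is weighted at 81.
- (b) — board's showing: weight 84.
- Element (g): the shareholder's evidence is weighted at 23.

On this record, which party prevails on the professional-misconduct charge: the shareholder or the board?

shareholder

— Issue I —
At Stage I.1 the shareholder must meet a preponderance (weight exceeds 54): on (a) the weight is 81 less the opposing 26 gives net 55, which does exceed 54, so (a) meets the standard.
  Stage I.1 is satisfied; the onus moves to the board.
At Stage I.2 the board must meet a preponderance (weight exceeds 54): on (b) the weight is 84 less the opposing 27 gives net 57, which does exceed 54, so (b) meets the standard.
  Stage I.2 is satisfied; the onus moves to the shareholder.
At Stage I.3 the shareholder must meet a preponderance (weight exceeds 54): on (c) the weight is 66 less the opposing 12 gives net 54, which does not exceed 54, so (c) does not meet the standard; on (d) the weight is 53, which does not exceed 54, so (d) does not meet the standard.
  Stage I.3 not carried; the shareholder fails its burden.
So the board prevails on this issue.
— Issue II —
At Stage II.1 the shareholder must meet a substantially-more-likely showing (weight is at least 69): on (e) the weight is 71, ≥ 69, so (e) meets the standard; on (f) the weight is 94 less the opposing 23 gives net 71, which does reach 69, so (f) meets the standard.
  All elements met. The burden passes to the board.
At Stage II.2 the board must meet a more-likely-than-not showing (weight exceeds 55): on (g) the weight is 79 less the opposing 23 gives net 56, which does exceed 55, so (g) meets the standard.
  All elements met. The burden passes to the shareholder.
At Stage II.3 the shareholder must meet a prima facie showing (weight is at least 24): on (h) the weight is 77 less the opposing 53 gives net 24, ≥ 24, so (h) meets the standard.
  The shareholder carries the last stage.
With every stage satisfied, the shareholder prevails on this issue.
— Issue III —
Stage III.1 (shareholder, a substantially-more-likely showing, weight is at least 74): (i) net 91−14=77 ≥ 74 — meets.
  Stage III.1 is satisfied; the onus moves to the board.
Stage III.2 (board, a substantially-more-likely showing, weight is at least 74): (j) 73 < 74 — fails; (k) net 96−23=73 < 74 — fails.
  Not every element is met, so the board fails to carry Stage III.2.
So the shareholder prevails on this issue.
Per-issue: Issue I → board; Issue II → shareholder; Issue III → shareholder. The shareholder must prevail on at least one issue; overall, the shareholder prevails.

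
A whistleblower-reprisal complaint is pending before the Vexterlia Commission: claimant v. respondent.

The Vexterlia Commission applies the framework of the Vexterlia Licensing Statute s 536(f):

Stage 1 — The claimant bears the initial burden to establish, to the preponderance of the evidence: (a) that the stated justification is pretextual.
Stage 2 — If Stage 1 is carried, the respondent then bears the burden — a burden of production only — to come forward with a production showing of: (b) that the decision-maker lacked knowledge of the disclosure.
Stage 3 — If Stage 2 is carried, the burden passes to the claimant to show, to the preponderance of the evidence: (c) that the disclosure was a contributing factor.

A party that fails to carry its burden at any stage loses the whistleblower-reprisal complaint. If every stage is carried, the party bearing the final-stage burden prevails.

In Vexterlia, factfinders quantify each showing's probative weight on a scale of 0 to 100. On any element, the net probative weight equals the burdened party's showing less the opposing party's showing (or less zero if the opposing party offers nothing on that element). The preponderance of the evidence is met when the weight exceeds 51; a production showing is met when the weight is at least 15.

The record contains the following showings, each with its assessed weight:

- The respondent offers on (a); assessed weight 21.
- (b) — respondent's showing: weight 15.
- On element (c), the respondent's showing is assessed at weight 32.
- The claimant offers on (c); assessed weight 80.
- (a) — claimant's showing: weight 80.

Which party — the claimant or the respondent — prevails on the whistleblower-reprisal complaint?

respondent

Stage 1 (claimant, the preponderance of the evidence, weight exceeds 51): (a) net 80−21=59 > 51 — meets.
  Stage 1 carried; the burden shifts to the respondent.
Stage 2 (respondent, a production showing, weight is at least 15): (b) 15 ≥ 15 — meets.
  The respondent carries Stage 2; the claimant now bears the burden.
Stage 3 (claimant, the preponderance of the evidence, weight exceeds 51): (c) net 80−32=48 ≤ 51 — fails.
  The claimant does not carry Stage 3.
So the respondent prevails.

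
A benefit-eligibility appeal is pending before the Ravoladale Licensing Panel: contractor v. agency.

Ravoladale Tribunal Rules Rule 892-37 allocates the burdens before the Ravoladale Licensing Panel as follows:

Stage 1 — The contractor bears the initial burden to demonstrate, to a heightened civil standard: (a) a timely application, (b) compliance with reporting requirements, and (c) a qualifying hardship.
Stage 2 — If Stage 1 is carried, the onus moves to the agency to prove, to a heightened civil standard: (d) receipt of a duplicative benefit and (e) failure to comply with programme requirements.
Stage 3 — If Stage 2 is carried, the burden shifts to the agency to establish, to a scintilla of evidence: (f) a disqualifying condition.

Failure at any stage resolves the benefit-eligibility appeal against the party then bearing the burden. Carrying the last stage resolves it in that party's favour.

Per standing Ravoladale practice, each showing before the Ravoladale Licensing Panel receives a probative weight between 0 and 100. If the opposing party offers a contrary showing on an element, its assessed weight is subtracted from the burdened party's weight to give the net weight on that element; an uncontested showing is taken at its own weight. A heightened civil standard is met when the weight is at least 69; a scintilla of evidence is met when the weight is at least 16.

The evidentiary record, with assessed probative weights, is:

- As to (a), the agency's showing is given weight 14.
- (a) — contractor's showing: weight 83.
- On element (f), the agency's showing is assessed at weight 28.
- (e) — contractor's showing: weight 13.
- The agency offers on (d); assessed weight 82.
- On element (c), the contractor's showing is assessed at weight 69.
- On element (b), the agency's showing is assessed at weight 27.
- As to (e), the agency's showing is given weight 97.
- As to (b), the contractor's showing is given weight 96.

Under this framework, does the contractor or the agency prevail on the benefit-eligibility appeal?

agency

Stage 1 — burden on contractor; standard: a heightened civil standard (weight is at least 69).
    (a): 83 − 14 = 69 ≥ 69 [met]
    (b): 96 − 27 = 69 ≥ 69 [met]
    (c): 69 ≥ 69 [met]
  Stage 1 is satisfied; the onus moves to the agency.
Stage 2 — burden on agency; standard: a heightened civil standard (weight is at least 69).
    (d): 82 ≥ 69 [met]
    (e): 97 − 13 = 84 ≥ 69 [met]
  Stage 2 is satisfied; the agency continues to bear the burden.
Stage 3 — burden on agency; standard: a scintilla of evidence (weight is at least 16).
    (f): 28 ≥ 16 [met]
  All elements met at the final stage.
Every stage carried; the agency prevails.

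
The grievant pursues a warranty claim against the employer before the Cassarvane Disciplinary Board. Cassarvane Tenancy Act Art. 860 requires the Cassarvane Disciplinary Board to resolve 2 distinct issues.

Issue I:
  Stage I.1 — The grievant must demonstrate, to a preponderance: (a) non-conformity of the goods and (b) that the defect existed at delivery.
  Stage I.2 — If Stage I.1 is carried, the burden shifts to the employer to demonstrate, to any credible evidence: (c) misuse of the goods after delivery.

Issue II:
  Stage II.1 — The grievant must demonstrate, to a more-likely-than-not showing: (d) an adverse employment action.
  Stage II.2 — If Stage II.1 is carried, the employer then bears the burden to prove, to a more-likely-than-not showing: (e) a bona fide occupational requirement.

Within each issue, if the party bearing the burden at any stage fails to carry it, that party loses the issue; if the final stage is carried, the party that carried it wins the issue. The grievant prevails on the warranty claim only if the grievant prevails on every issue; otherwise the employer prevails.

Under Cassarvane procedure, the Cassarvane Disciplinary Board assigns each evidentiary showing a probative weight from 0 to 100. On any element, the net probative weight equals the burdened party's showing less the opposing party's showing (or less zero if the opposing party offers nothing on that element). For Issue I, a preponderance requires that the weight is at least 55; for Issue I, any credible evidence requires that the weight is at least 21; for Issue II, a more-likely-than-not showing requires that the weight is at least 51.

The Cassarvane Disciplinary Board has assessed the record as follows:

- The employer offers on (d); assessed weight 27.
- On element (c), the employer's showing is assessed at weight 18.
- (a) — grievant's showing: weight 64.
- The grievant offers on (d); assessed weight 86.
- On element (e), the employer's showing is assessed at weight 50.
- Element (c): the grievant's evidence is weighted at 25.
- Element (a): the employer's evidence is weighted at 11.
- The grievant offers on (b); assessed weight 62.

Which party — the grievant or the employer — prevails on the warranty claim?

— Issue I —
Stage I.1 (grievant, a preponderance, weight is at least 55): (a) net 64−11=53 < 55 — fails; (b) 62 ≥ 55 — meets.
  Stage I.1 not carried; the grievant fails its burden.
So the employer prevails on this issue.
— Issue II —
At Stage II.1 the grievant must meet a more-likely-than-not showing (weight is at least 51): on (d) the weight is 86 less the opposing 27 gives net 59, ≥ 51, so (d) meets the standard.
  All elements met. The burden passes to the employer.
At Stage II.2 the employer must meet a more-likely-than-not showing (weight is at least 51): on (e) the weight is 50, which does not reach 51, so (e) does not meet the standard.
  Not every element is met, so the employer fails to carry Stage II.2.
The grievant prevails on this issue.
Per-issue: Issue I → employer; Issue II → grievant. The grievant must prevail on every issue; overall, the employer prevails.

employer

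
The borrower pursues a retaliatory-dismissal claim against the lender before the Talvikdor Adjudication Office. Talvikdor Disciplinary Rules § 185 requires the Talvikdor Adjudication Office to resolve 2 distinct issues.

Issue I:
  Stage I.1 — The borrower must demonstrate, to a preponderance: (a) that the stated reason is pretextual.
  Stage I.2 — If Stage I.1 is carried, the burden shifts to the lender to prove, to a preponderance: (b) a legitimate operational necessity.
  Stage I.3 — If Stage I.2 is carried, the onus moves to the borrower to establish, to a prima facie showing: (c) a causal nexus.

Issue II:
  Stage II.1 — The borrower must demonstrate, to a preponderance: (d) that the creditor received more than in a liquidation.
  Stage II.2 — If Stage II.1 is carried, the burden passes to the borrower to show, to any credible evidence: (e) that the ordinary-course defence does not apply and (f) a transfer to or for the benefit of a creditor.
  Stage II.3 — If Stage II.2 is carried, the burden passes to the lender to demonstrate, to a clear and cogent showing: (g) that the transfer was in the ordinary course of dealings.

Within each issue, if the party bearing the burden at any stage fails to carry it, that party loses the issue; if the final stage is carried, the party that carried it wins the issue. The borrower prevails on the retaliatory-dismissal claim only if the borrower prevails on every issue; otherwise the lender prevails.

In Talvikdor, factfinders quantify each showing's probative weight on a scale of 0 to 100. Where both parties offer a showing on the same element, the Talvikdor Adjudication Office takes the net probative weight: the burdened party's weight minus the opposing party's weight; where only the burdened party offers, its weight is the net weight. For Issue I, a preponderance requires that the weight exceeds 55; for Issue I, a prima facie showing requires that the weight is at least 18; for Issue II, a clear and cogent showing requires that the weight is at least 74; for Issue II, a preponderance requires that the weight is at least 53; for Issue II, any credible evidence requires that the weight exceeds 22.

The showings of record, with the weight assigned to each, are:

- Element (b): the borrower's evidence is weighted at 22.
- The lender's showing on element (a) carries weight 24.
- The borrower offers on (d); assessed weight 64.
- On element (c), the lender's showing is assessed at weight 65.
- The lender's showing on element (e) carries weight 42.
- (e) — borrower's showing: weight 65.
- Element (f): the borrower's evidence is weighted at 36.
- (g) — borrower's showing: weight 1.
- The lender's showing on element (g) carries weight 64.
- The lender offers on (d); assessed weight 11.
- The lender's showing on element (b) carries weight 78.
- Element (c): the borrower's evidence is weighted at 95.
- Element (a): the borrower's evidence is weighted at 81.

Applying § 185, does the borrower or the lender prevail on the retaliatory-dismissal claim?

— Issue I —
Stage I.1 — burden on borrower; standard: a preponderance (weight exceeds 55).
    (a): 81 − 24 = 57 > 55 [met]
  The borrower carries Stage I.1; the lender now bears the burden.
Stage I.2 — burden on lender; standard: a preponderance (weight exceeds 55).
    (b): 78 − 22 = 56 > 55 [met]
  Stage I.2 is satisfied; the onus moves to the borrower.
Stage I.3 — burden on borrower; standard: a prima facie showing (weight is at least 18).
    (c): 95 − 65 = 30 ≥ 18 [met]
  Stage I.3 carried; the final stage is satisfied.
Every stage carried; the borrower prevails on this issue.
— Issue II —
At Stage II.1 the borrower must meet a preponderance (weight is at least 53): on (d) the weight is 64 less the opposing 11 gives net 53, ≥ 53, so (d) meets the standard.
  Stage II.1 carried; the burden remains with the borrower.
At Stage II.2 the borrower must meet any credible evidence (weight exceeds 22): on (e) the weight is 65 less the opposing 42 gives net 23, which does exceed 22, so (e) meets the standard; on (f) the weight is 36, which does exceed 22, so (f) meets the standard.
  Stage II.2 is satisfied; the onus moves to the lender.
At Stage II.3 the lender must meet a clear and cogent showing (weight is at least 74): on (g) the weight is 64 less the opposing 1 gives net 63, < 74, so (g) does not meet the standard.
  Not every element is met, so the lender fails to carry Stage II.3.
So the borrower prevails on this issue.
Per-issue: Issue I → borrower; Issue II → borrower. The borrower must prevail on every issue; overall, the borrower prevails.

borrower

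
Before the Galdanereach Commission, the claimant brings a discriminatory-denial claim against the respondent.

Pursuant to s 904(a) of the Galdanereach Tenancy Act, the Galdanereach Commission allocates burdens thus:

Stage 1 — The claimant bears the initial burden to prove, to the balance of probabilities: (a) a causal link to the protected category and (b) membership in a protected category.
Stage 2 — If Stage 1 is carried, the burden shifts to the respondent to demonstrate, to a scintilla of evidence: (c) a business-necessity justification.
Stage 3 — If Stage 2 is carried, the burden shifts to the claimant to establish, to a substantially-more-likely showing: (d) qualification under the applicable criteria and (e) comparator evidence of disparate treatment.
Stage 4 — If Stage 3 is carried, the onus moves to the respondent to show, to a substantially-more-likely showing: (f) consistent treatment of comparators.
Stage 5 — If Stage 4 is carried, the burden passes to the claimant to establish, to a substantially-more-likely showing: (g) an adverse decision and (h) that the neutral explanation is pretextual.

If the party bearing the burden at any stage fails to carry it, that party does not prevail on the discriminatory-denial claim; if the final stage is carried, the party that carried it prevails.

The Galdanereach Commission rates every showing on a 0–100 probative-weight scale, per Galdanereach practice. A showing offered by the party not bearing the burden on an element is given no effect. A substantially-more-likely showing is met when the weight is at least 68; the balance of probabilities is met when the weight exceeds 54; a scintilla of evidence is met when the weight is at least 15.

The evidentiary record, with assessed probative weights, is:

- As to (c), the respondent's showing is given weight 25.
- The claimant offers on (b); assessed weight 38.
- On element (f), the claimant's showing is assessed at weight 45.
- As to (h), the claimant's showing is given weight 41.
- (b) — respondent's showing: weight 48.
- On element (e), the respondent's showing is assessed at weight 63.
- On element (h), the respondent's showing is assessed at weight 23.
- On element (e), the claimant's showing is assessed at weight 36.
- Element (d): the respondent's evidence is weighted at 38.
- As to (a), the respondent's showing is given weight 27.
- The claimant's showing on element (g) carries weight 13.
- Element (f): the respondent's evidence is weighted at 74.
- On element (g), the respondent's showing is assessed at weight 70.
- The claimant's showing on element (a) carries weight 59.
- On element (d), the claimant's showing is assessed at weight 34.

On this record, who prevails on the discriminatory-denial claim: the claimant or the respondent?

respondent

Stage 1 (claimant, the balance of probabilities, weight exceeds 54): (a) 59 (respondent's 27 disregarded) > 54 — meets; (b) 38 (respondent's 48 disregarded) ≤ 54 — fails.
  The claimant does not carry Stage 1.
The respondent prevails.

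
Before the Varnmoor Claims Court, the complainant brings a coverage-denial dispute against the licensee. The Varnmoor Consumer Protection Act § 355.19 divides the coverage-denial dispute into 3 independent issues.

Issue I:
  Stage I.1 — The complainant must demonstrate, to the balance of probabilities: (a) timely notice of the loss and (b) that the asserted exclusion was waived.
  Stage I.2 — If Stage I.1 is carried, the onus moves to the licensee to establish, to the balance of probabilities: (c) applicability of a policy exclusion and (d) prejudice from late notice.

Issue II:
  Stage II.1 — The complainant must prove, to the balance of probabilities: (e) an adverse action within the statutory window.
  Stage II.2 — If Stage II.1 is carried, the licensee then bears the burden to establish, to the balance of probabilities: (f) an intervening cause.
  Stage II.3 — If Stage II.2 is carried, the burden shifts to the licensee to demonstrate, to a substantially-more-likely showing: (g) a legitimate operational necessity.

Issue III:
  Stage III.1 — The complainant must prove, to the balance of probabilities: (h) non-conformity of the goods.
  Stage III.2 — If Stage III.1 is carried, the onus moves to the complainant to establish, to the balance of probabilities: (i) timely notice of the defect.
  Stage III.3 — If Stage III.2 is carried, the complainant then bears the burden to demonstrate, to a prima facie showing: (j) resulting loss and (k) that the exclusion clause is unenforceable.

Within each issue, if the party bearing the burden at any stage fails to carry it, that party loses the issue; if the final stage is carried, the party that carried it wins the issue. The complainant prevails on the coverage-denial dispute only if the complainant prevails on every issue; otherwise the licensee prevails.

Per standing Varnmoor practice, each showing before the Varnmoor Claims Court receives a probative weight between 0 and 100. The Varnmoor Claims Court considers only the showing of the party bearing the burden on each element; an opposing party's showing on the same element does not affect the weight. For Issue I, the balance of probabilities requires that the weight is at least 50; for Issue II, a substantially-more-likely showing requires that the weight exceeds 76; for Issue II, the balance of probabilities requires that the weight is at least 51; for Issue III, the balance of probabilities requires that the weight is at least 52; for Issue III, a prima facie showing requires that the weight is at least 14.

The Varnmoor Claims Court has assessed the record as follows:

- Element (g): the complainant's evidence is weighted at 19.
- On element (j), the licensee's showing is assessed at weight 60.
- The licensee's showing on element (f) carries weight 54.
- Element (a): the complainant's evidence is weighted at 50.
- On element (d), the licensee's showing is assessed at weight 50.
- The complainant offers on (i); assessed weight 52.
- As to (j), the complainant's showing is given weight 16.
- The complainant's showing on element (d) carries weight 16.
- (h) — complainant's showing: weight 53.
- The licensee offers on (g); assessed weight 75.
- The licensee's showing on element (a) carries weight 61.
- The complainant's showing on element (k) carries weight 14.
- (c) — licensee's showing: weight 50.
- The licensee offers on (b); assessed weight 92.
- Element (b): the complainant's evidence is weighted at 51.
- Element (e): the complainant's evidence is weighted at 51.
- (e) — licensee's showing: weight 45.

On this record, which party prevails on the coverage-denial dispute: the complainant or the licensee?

— Issue I —
Stage I.1 (complainant, the balance of probabilities, weight is at least 50): (a) 50 (licensee's 61 disregarded) ≥ 50 — meets; (b) 51 (licensee's 92 disregarded) ≥ 50 — meets.
  Stage I.1 carried; the burden shifts to the licensee.
Stage I.2 (licensee, the balance of probabilities, weight is at least 50): (c) 50 ≥ 50 — meets; (d) 50 (complainant's 16 disregarded) ≥ 50 — meets.
  All elements met at the final stage.
All stages carried — the licensee prevails on this issue.
— Issue II —
Stage II.1 (complainant, the balance of probabilities, weight is at least 51): (e) 51 (licensee's 45 disregarded) ≥ 51 — meets.
  All elements met. The burden passes to the licensee.
Stage II.2 (licensee, the balance of probabilities, weight is at least 51): (f) 54 ≥ 51 — meets.
  All elements met. The licensee retains the burden for Stage II.3.
Stage II.3 (licensee, a substantially-more-likely showing, weight exceeds 76): (g) 75 (complainant's 19 disregarded) ≤ 76 — fails.
  The licensee does not carry Stage II.3.
So the complainant prevails on this issue.
— Issue III —
Stage III.1 — burden on complainant; standard: the balance of probabilities (weight is at least 52).
    (h): 53 ≥ 52 [met]
  All elements met. The complainant retains the burden for Stage III.2.
Stage III.2 — burden on complainant; standard: the balance of probabilities (weight is at least 52).
    (i): 52 ≥ 52 [met]
  Stage III.2 is satisfied; the complainant continues to bear the burden.
Stage III.3 — burden on complainant; standard: a prima facie showing (weight is at least 14).
    (j): 16 (licensee's 60 disregarded) ≥ 14 [met]
    (k): 14 ≥ 14 [met]
  All elements met at the final stage.
With every stage satisfied, the complainant prevails on this issue.
Per-issue: Issue I → licensee; Issue II → complainant; Issue III → complainant. The complainant must prevail on every issue; overall, the licensee prevails.

licensee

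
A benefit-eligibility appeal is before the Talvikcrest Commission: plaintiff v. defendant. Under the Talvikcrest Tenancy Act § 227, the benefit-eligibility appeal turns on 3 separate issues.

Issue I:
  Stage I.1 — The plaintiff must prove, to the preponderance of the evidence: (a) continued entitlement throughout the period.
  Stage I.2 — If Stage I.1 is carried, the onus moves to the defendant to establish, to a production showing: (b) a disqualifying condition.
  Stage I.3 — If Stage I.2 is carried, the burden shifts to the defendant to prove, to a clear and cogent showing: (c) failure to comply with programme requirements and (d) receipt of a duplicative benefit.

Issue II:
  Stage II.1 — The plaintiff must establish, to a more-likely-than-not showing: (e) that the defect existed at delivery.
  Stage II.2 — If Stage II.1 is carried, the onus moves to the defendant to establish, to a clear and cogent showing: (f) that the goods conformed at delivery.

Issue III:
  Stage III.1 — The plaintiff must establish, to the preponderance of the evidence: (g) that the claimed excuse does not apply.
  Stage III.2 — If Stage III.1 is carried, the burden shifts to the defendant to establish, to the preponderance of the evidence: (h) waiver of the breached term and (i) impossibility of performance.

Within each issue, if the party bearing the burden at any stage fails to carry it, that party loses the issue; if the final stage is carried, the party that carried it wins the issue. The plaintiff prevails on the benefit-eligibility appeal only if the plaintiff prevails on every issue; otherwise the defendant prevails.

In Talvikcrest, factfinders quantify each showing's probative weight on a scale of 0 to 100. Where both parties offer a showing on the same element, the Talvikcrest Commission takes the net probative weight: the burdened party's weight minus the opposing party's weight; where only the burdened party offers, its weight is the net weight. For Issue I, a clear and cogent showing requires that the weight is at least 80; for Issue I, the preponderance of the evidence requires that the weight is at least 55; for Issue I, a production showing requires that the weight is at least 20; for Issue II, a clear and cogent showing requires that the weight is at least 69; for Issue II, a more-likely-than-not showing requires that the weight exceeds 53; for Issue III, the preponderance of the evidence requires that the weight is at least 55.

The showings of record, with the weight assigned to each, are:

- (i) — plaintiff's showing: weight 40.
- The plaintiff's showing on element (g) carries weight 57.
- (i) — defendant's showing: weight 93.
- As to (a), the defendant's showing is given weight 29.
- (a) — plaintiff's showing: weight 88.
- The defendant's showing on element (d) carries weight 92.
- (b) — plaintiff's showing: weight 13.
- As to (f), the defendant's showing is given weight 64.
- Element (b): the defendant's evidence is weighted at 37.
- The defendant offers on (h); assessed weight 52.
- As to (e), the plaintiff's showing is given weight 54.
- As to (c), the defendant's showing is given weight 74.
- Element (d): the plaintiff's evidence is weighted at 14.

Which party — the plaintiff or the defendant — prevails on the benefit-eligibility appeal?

plaintiff

— Issue I —
Stage I.1 — burden on plaintiff; standard: the preponderance of the evidence (weight is at least 55).
    (a): 88 − 29 = 59 ≥ 55 [met]
  Stage I.1 is satisfied; the onus moves to the defendant.
Stage I.2 — burden on defendant; standard: a production showing (weight is at least 20).
    (b): 37 − 13 = 24 ≥ 20 [met]
  All elements met. The defendant retains the burden for Stage I.3.
Stage I.3 — burden on defendant; standard: a clear and cogent showing (weight is at least 80).
    (c): 74 < 80 [not met]
    (d): 92 − 14 = 78 < 80 [not met]
  The defendant does not carry Stage I.3.
So the plaintiff prevails on this issue.
— Issue II —
Stage II.1 — burden on plaintiff; standard: a more-likely-than-not showing (weight exceeds 53).
    (e): 54 > 53 [met]
  The plaintiff carries Stage II.1; the defendant now bears the burden.
Stage II.2 — burden on defendant; standard: a clear and cogent showing (weight is at least 69).
    (f): 64 < 69 [not met]
  Not every element is met, so the defendant fails to carry Stage II.2.
The plaintiff prevails on this issue.
— Issue III —
At Stage III.1 the plaintiff must meet the preponderance of the evidence (weight is at least 55): on (g) the weight is 57, ≥ 55, so (g) meets the standard.
  Stage III.1 is satisfied; the onus moves to the defendant.
At Stage III.2 the defendant must meet the preponderance of the evidence (weight is at least 55): on (h) the weight is 52, < 55, so (h) does not meet the standard; on (i) the weight is 93 less the opposing 40 gives net 53, < 55, so (i) does not meet the standard.
  Not every element is met, so the defendant fails to carry Stage III.2.
The analysis ends at Stage III.2; the plaintiff prevails on this issue.
Per-issue: Issue I → plaintiff; Issue II → plaintiff; Issue III → plaintiff. The plaintiff must prevail on every issue; overall, the plaintiff prevails.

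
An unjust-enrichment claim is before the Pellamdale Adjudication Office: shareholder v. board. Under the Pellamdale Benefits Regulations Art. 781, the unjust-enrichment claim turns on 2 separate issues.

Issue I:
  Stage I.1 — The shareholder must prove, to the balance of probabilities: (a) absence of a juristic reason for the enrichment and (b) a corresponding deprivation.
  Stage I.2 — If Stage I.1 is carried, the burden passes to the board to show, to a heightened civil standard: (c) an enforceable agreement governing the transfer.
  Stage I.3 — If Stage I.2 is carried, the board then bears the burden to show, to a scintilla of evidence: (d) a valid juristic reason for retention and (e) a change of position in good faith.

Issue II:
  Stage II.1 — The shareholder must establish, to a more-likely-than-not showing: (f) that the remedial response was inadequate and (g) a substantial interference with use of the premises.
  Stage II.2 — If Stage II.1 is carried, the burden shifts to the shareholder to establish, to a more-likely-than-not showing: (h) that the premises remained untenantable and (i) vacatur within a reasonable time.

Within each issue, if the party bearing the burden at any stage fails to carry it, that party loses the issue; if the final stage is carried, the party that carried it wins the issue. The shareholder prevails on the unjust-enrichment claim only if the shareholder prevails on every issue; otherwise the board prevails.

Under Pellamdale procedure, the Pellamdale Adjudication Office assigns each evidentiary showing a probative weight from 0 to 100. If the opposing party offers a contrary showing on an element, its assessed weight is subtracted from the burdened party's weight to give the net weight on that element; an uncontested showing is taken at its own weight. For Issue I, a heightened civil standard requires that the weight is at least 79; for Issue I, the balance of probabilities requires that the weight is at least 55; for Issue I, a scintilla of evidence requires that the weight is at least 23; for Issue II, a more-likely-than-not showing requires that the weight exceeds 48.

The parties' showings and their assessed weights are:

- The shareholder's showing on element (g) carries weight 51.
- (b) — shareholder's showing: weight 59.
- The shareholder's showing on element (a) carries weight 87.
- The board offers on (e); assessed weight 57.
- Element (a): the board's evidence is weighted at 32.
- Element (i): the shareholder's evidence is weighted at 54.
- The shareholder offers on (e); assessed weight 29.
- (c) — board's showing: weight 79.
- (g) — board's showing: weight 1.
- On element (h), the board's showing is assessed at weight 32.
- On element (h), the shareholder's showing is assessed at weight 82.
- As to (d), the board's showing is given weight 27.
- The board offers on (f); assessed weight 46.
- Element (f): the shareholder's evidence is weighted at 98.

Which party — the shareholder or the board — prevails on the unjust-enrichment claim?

— Issue I —
Stage I.1 (shareholder, the balance of probabilities, weight is at least 55): (a) net 87−32=55 ≥ 55 — meets; (b) 59 ≥ 55 — meets.
  Stage I.1 is satisfied; the onus moves to the board.
Stage I.2 (board, a heightened civil standard, weight is at least 79): (c) 79 ≥ 79 — meets.
  Stage I.2 is satisfied; the board continues to bear the burden.
Stage I.3 (board, a scintilla of evidence, weight is at least 23): (d) 27 ≥ 23 — meets; (e) net 57−29=28 ≥ 23 — meets.
  Stage I.3 carried; the final stage is satisfied.
Every stage carried; the board prevails on this issue.
— Issue II —
Stage II.1 — burden on shareholder; standard: a more-likely-than-not showing (weight exceeds 48).
    (f): 98 − 46 = 52 > 48 [met]
    (g): 51 − 1 = 50 > 48 [met]
  Stage II.1 is satisfied; the shareholder continues to bear the burden.
Stage II.2 — burden on shareholder; standard: a more-likely-than-not showing (weight exceeds 48).
    (h): 82 − 32 = 50 > 48 [met]
    (i): 54 > 48 [met]
  All elements met at the final stage.
Every stage carried; the shareholder prevails on this issue.
Per-issue: Issue I → board; Issue II → shareholder. The shareholder must prevail on every issue; overall, the board prevails.

board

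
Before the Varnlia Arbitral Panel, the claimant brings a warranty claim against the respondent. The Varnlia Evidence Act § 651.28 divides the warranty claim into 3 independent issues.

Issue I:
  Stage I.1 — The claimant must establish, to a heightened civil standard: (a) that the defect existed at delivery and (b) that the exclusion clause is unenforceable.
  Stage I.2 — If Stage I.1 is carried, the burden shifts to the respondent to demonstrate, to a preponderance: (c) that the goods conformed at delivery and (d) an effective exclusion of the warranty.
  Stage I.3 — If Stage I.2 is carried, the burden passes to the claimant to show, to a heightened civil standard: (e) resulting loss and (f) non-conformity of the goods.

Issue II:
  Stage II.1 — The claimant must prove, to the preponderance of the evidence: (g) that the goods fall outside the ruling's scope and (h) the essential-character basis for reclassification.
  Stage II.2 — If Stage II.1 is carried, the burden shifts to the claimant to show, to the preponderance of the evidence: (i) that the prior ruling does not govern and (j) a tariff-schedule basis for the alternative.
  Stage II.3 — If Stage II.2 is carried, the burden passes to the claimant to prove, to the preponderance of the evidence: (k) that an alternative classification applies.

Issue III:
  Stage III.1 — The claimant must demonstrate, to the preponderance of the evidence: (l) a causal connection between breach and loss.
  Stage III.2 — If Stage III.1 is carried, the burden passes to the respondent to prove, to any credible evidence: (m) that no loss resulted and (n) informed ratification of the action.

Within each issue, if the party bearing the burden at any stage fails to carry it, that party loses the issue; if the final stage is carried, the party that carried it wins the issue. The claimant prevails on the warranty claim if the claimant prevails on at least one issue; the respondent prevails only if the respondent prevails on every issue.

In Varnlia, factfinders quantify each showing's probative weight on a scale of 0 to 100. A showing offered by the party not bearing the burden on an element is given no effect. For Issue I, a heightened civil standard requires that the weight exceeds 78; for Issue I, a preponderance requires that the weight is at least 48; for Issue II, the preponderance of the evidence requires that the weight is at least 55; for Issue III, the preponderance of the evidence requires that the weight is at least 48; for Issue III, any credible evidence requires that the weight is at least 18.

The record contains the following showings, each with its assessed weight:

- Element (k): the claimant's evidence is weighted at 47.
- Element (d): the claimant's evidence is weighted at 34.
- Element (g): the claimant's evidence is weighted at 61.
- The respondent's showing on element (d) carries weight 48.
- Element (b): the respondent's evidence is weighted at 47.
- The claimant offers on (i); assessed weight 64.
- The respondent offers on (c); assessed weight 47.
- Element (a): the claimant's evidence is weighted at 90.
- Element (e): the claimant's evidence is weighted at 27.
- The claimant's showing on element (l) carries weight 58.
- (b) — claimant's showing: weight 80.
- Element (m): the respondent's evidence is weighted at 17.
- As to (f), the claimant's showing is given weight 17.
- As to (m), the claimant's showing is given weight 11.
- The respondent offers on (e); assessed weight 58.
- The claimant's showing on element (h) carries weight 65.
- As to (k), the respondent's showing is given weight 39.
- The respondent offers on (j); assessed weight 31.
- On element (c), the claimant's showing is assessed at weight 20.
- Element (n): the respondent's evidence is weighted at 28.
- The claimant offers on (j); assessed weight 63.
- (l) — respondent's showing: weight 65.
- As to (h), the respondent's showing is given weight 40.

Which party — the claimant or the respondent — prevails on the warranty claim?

claimant

— Issue I —
Stage I.1 — burden on claimant; standard: a heightened civil standard (weight exceeds 78).
    (a): 90 > 78 [met]
    (b): 80 (respondent's 47 disregarded) > 78 [met]
  The claimant carries Stage I.1; the respondent now bears the burden.
Stage I.2 — burden on respondent; standard: a preponderance (weight is at least 48).
    (c): 47 (claimant's 20 disregarded) < 48 [not met]
    (d): 48 (claimant's 34 disregarded) ≥ 48 [met]
  The respondent does not carry Stage I.2.
So the claimant prevails on this issue.
— Issue II —
Stage II.1 — burden on claimant; standard: the preponderance of the evidence (weight is at least 55).
    (g): 61 ≥ 55 [met]
    (h): 65 (respondent's 40 disregarded) ≥ 55 [met]
  Stage II.1 is satisfied; the claimant continues to bear the burden.
Stage II.2 — burden on claimant; standard: the preponderance of the evidence (weight is at least 55).
    (i): 64 ≥ 55 [met]
    (j): 63 (respondent's 31 disregarded) ≥ 55 [met]
  Stage II.2 is satisfied; the claimant continues to bear the burden.
Stage II.3 — burden on claimant; standard: the preponderance of the evidence (weight is at least 55).
    (k): 47 (respondent's 39 disregarded) < 55 [not met]
  The claimant does not carry Stage II.3.
The respondent prevails on this issue.
— Issue III —
Stage III.1 — burden on claimant; standard: the preponderance of the evidence (weight is at least 48).
    (l): 58 (respondent's 65 disregarded) ≥ 48 [met]
  All elements met. The burden passes to the respondent.
Stage III.2 — burden on respondent; standard: any credible evidence (weight is at least 18).
    (m): 17 (claimant's 11 disregarded) < 18 [not met]
    (n): 28 ≥ 18 [met]
  Not every element is met, so the respondent fails to carry Stage III.2.
The claimant prevails on this issue.
Per-issue: Issue I → claimant; Issue II → respondent; Issue III → claimant. The claimant must prevail on at least one issue; overall, the claimant prevails.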